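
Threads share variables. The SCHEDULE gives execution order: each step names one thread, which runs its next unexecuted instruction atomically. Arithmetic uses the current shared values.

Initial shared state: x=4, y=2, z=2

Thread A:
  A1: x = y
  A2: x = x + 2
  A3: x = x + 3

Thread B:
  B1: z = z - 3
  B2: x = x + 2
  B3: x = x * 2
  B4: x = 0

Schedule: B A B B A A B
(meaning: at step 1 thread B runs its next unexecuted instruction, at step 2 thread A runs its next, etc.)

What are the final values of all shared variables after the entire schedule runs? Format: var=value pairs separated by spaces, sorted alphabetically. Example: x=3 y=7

Answer: x=0 y=2 z=-1

Derivation:
Step 1: thread B executes B1 (z = z - 3). Shared: x=4 y=2 z=-1. PCs: A@0 B@1
Step 2: thread A executes A1 (x = y). Shared: x=2 y=2 z=-1. PCs: A@1 B@1
Step 3: thread B executes B2 (x = x + 2). Shared: x=4 y=2 z=-1. PCs: A@1 B@2
Step 4: thread B executes B3 (x = x * 2). Shared: x=8 y=2 z=-1. PCs: A@1 B@3
Step 5: thread A executes A2 (x = x + 2). Shared: x=10 y=2 z=-1. PCs: A@2 B@3
Step 6: thread A executes A3 (x = x + 3). Shared: x=13 y=2 z=-1. PCs: A@3 B@3
Step 7: thread B executes B4 (x = 0). Shared: x=0 y=2 z=-1. PCs: A@3 B@4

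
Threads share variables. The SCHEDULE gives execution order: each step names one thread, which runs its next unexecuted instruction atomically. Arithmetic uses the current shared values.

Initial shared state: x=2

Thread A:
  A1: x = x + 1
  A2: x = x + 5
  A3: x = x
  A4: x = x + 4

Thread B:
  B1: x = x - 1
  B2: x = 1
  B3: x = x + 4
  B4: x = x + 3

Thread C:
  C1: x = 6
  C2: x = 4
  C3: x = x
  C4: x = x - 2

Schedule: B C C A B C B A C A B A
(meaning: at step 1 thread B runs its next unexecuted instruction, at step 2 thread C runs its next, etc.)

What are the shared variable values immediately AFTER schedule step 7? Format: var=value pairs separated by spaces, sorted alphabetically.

Step 1: thread B executes B1 (x = x - 1). Shared: x=1. PCs: A@0 B@1 C@0
Step 2: thread C executes C1 (x = 6). Shared: x=6. PCs: A@0 B@1 C@1
Step 3: thread C executes C2 (x = 4). Shared: x=4. PCs: A@0 B@1 C@2
Step 4: thread A executes A1 (x = x + 1). Shared: x=5. PCs: A@1 B@1 C@2
Step 5: thread B executes B2 (x = 1). Shared: x=1. PCs: A@1 B@2 C@2
Step 6: thread C executes C3 (x = x). Shared: x=1. PCs: A@1 B@2 C@3
Step 7: thread B executes B3 (x = x + 4). Shared: x=5. PCs: A@1 B@3 C@3

Answer: x=5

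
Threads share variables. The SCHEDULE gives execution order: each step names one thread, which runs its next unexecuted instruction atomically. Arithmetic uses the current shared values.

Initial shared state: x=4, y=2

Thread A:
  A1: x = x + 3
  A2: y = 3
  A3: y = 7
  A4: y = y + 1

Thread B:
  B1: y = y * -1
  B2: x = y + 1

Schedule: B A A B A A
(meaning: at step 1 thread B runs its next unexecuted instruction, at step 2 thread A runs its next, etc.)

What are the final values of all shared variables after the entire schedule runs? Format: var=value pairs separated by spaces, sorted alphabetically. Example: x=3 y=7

Answer: x=4 y=8

Derivation:
Step 1: thread B executes B1 (y = y * -1). Shared: x=4 y=-2. PCs: A@0 B@1
Step 2: thread A executes A1 (x = x + 3). Shared: x=7 y=-2. PCs: A@1 B@1
Step 3: thread A executes A2 (y = 3). Shared: x=7 y=3. PCs: A@2 B@1
Step 4: thread B executes B2 (x = y + 1). Shared: x=4 y=3. PCs: A@2 B@2
Step 5: thread A executes A3 (y = 7). Shared: x=4 y=7. PCs: A@3 B@2
Step 6: thread A executes A4 (y = y + 1). Shared: x=4 y=8. PCs: A@4 B@2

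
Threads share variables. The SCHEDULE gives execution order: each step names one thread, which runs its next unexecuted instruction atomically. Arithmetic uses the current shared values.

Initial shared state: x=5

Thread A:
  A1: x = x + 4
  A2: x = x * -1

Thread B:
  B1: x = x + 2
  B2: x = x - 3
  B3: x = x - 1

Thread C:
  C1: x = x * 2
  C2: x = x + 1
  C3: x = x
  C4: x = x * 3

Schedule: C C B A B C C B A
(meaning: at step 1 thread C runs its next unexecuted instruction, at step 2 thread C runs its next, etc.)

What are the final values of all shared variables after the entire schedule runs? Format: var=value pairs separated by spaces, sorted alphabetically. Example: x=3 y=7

Answer: x=-41

Derivation:
Step 1: thread C executes C1 (x = x * 2). Shared: x=10. PCs: A@0 B@0 C@1
Step 2: thread C executes C2 (x = x + 1). Shared: x=11. PCs: A@0 B@0 C@2
Step 3: thread B executes B1 (x = x + 2). Shared: x=13. PCs: A@0 B@1 C@2
Step 4: thread A executes A1 (x = x + 4). Shared: x=17. PCs: A@1 B@1 C@2
Step 5: thread B executes B2 (x = x - 3). Shared: x=14. PCs: A@1 B@2 C@2
Step 6: thread C executes C3 (x = x). Shared: x=14. PCs: A@1 B@2 C@3
Step 7: thread C executes C4 (x = x * 3). Shared: x=42. PCs: A@1 B@2 C@4
Step 8: thread B executes B3 (x = x - 1). Shared: x=41. PCs: A@1 B@3 C@4
Step 9: thread A executes A2 (x = x * -1). Shared: x=-41. PCs: A@2 B@3 C@4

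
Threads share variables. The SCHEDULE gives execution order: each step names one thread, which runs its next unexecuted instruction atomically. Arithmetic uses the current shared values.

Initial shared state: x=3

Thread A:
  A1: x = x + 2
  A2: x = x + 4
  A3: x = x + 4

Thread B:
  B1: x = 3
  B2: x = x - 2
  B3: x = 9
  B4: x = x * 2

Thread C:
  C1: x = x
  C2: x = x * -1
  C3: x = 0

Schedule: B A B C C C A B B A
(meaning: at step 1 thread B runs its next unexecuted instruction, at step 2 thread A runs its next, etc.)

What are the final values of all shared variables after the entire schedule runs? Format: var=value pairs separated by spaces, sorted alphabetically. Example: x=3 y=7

Answer: x=22

Derivation:
Step 1: thread B executes B1 (x = 3). Shared: x=3. PCs: A@0 B@1 C@0
Step 2: thread A executes A1 (x = x + 2). Shared: x=5. PCs: A@1 B@1 C@0
Step 3: thread B executes B2 (x = x - 2). Shared: x=3. PCs: A@1 B@2 C@0
Step 4: thread C executes C1 (x = x). Shared: x=3. PCs: A@1 B@2 C@1
Step 5: thread C executes C2 (x = x * -1). Shared: x=-3. PCs: A@1 B@2 C@2
Step 6: thread C executes C3 (x = 0). Shared: x=0. PCs: A@1 B@2 C@3
Step 7: thread A executes A2 (x = x + 4). Shared: x=4. PCs: A@2 B@2 C@3
Step 8: thread B executes B3 (x = 9). Shared: x=9. PCs: A@2 B@3 C@3
Step 9: thread B executes B4 (x = x * 2). Shared: x=18. PCs: A@2 B@4 C@3
Step 10: thread A executes A3 (x = x + 4). Shared: x=22. PCs: A@3 B@4 C@3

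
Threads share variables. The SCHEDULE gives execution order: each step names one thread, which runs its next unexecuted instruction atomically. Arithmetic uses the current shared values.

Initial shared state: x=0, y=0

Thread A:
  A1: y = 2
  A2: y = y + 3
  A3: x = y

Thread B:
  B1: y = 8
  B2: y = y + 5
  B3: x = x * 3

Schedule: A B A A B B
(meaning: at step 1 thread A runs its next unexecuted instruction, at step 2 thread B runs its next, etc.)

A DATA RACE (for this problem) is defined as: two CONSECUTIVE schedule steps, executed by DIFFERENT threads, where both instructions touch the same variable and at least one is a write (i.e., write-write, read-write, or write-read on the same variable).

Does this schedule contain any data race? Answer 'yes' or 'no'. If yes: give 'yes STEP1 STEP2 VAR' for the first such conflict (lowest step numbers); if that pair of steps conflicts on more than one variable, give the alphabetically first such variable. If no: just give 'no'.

Answer: yes 1 2 y

Derivation:
Steps 1,2: A(y = 2) vs B(y = 8). RACE on y (W-W).
Steps 2,3: B(y = 8) vs A(y = y + 3). RACE on y (W-W).
Steps 3,4: same thread (A). No race.
Steps 4,5: A(x = y) vs B(y = y + 5). RACE on y (R-W).
Steps 5,6: same thread (B). No race.
First conflict at steps 1,2.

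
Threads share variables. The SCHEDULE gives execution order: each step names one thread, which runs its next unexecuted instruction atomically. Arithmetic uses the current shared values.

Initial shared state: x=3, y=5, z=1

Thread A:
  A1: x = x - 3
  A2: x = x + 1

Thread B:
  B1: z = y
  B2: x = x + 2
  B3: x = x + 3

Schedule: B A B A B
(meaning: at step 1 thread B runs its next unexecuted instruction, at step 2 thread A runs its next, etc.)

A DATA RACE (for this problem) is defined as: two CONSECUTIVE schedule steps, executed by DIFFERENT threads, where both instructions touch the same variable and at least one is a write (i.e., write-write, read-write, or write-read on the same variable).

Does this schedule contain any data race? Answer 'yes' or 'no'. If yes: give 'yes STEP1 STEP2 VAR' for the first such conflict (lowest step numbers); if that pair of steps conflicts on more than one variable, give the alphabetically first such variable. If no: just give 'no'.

Answer: yes 2 3 x

Derivation:
Steps 1,2: B(r=y,w=z) vs A(r=x,w=x). No conflict.
Steps 2,3: A(x = x - 3) vs B(x = x + 2). RACE on x (W-W).
Steps 3,4: B(x = x + 2) vs A(x = x + 1). RACE on x (W-W).
Steps 4,5: A(x = x + 1) vs B(x = x + 3). RACE on x (W-W).
First conflict at steps 2,3.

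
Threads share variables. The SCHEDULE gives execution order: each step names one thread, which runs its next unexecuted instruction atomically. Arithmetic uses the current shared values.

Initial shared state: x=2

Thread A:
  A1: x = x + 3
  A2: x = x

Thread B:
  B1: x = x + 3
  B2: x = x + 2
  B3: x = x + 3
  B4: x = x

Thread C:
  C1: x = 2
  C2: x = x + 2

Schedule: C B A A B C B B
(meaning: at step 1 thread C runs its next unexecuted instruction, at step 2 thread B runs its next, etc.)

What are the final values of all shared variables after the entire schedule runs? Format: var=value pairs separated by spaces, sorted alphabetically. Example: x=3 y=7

Answer: x=15

Derivation:
Step 1: thread C executes C1 (x = 2). Shared: x=2. PCs: A@0 B@0 C@1
Step 2: thread B executes B1 (x = x + 3). Shared: x=5. PCs: A@0 B@1 C@1
Step 3: thread A executes A1 (x = x + 3). Shared: x=8. PCs: A@1 B@1 C@1
Step 4: thread A executes A2 (x = x). Shared: x=8. PCs: A@2 B@1 C@1
Step 5: thread B executes B2 (x = x + 2). Shared: x=10. PCs: A@2 B@2 C@1
Step 6: thread C executes C2 (x = x + 2). Shared: x=12. PCs: A@2 B@2 C@2
Step 7: thread B executes B3 (x = x + 3). Shared: x=15. PCs: A@2 B@3 C@2
Step 8: thread B executes B4 (x = x). Shared: x=15. PCs: A@2 B@4 C@2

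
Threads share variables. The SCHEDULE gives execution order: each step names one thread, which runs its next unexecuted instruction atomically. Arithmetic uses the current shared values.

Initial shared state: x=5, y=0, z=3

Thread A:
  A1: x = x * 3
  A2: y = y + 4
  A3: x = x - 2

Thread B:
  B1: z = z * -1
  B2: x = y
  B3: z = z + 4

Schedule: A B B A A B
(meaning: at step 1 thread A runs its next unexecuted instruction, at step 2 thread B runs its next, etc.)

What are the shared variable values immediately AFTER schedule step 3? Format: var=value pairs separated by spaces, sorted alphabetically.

Answer: x=0 y=0 z=-3

Derivation:
Step 1: thread A executes A1 (x = x * 3). Shared: x=15 y=0 z=3. PCs: A@1 B@0
Step 2: thread B executes B1 (z = z * -1). Shared: x=15 y=0 z=-3. PCs: A@1 B@1
Step 3: thread B executes B2 (x = y). Shared: x=0 y=0 z=-3. PCs: A@1 B@2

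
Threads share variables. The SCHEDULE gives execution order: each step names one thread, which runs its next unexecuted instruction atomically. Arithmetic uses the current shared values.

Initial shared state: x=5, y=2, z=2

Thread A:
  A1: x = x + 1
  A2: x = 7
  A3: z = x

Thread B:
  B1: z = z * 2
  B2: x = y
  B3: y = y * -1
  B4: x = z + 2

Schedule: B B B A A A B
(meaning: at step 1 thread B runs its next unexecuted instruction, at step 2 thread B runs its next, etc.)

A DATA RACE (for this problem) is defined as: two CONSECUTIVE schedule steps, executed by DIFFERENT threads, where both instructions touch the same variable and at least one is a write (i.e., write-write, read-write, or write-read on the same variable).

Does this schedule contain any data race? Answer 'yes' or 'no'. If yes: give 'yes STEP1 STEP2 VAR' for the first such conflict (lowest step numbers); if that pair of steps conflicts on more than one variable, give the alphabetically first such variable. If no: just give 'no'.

Answer: yes 6 7 x

Derivation:
Steps 1,2: same thread (B). No race.
Steps 2,3: same thread (B). No race.
Steps 3,4: B(r=y,w=y) vs A(r=x,w=x). No conflict.
Steps 4,5: same thread (A). No race.
Steps 5,6: same thread (A). No race.
Steps 6,7: A(z = x) vs B(x = z + 2). RACE on x (R-W), z (W-R). Multiple vars; alphabetically first is x.
First conflict at steps 6,7.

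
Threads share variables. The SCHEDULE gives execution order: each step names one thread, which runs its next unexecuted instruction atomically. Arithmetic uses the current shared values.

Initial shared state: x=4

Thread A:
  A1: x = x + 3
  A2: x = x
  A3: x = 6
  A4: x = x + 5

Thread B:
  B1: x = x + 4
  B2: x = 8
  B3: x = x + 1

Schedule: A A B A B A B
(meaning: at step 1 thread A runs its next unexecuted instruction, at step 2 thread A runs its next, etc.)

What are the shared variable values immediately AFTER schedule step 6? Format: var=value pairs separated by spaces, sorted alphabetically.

Answer: x=13

Derivation:
Step 1: thread A executes A1 (x = x + 3). Shared: x=7. PCs: A@1 B@0
Step 2: thread A executes A2 (x = x). Shared: x=7. PCs: A@2 B@0
Step 3: thread B executes B1 (x = x + 4). Shared: x=11. PCs: A@2 B@1
Step 4: thread A executes A3 (x = 6). Shared: x=6. PCs: A@3 B@1
Step 5: thread B executes B2 (x = 8). Shared: x=8. PCs: A@3 B@2
Step 6: thread A executes A4 (x = x + 5). Shared: x=13. PCs: A@4 B@2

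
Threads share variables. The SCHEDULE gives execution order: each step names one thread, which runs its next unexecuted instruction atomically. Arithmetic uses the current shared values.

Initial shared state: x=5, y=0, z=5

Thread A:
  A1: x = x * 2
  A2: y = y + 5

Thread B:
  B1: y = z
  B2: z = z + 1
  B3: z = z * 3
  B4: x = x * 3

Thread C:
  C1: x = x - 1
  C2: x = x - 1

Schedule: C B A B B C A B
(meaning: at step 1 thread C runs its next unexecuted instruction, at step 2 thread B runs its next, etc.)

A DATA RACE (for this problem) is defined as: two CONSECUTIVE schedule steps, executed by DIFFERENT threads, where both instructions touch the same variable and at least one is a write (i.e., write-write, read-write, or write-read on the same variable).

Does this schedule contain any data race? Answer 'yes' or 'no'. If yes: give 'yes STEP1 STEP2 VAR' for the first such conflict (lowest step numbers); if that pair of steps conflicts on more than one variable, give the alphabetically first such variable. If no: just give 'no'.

Answer: no

Derivation:
Steps 1,2: C(r=x,w=x) vs B(r=z,w=y). No conflict.
Steps 2,3: B(r=z,w=y) vs A(r=x,w=x). No conflict.
Steps 3,4: A(r=x,w=x) vs B(r=z,w=z). No conflict.
Steps 4,5: same thread (B). No race.
Steps 5,6: B(r=z,w=z) vs C(r=x,w=x). No conflict.
Steps 6,7: C(r=x,w=x) vs A(r=y,w=y). No conflict.
Steps 7,8: A(r=y,w=y) vs B(r=x,w=x). No conflict.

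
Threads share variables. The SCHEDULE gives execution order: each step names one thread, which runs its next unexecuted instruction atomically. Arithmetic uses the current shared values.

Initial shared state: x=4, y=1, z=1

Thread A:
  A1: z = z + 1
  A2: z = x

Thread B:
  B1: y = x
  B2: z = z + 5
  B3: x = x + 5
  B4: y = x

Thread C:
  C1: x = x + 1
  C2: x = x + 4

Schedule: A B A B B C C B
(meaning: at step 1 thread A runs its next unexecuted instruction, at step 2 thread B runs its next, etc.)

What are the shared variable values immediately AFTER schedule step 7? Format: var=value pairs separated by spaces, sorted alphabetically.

Step 1: thread A executes A1 (z = z + 1). Shared: x=4 y=1 z=2. PCs: A@1 B@0 C@0
Step 2: thread B executes B1 (y = x). Shared: x=4 y=4 z=2. PCs: A@1 B@1 C@0
Step 3: thread A executes A2 (z = x). Shared: x=4 y=4 z=4. PCs: A@2 B@1 C@0
Step 4: thread B executes B2 (z = z + 5). Shared: x=4 y=4 z=9. PCs: A@2 B@2 C@0
Step 5: thread B executes B3 (x = x + 5). Shared: x=9 y=4 z=9. PCs: A@2 B@3 C@0
Step 6: thread C executes C1 (x = x + 1). Shared: x=10 y=4 z=9. PCs: A@2 B@3 C@1
Step 7: thread C executes C2 (x = x + 4). Shared: x=14 y=4 z=9. PCs: A@2 B@3 C@2

Answer: x=14 y=4 z=9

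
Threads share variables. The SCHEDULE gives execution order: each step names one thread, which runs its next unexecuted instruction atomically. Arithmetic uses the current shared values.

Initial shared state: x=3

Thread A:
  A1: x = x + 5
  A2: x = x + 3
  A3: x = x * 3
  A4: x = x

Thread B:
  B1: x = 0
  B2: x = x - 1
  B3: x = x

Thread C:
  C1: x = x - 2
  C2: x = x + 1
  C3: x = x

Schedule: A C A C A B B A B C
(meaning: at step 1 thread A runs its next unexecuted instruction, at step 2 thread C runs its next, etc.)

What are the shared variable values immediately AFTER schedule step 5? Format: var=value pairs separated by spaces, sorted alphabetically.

Step 1: thread A executes A1 (x = x + 5). Shared: x=8. PCs: A@1 B@0 C@0
Step 2: thread C executes C1 (x = x - 2). Shared: x=6. PCs: A@1 B@0 C@1
Step 3: thread A executes A2 (x = x + 3). Shared: x=9. PCs: A@2 B@0 C@1
Step 4: thread C executes C2 (x = x + 1). Shared: x=10. PCs: A@2 B@0 C@2
Step 5: thread A executes A3 (x = x * 3). Shared: x=30. PCs: A@3 B@0 C@2

Answer: x=30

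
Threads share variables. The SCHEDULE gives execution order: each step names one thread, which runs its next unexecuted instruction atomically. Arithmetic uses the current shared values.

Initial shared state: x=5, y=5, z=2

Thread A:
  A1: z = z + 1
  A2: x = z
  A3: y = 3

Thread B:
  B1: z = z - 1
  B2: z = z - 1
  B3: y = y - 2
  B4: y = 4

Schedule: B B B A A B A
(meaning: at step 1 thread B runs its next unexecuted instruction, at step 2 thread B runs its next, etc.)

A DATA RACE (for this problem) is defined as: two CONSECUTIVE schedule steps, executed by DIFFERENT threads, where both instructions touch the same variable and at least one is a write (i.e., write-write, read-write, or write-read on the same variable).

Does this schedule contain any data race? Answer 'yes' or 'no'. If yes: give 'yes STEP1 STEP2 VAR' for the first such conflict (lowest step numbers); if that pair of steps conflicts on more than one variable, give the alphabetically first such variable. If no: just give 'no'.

Steps 1,2: same thread (B). No race.
Steps 2,3: same thread (B). No race.
Steps 3,4: B(r=y,w=y) vs A(r=z,w=z). No conflict.
Steps 4,5: same thread (A). No race.
Steps 5,6: A(r=z,w=x) vs B(r=-,w=y). No conflict.
Steps 6,7: B(y = 4) vs A(y = 3). RACE on y (W-W).
First conflict at steps 6,7.

Answer: yes 6 7 y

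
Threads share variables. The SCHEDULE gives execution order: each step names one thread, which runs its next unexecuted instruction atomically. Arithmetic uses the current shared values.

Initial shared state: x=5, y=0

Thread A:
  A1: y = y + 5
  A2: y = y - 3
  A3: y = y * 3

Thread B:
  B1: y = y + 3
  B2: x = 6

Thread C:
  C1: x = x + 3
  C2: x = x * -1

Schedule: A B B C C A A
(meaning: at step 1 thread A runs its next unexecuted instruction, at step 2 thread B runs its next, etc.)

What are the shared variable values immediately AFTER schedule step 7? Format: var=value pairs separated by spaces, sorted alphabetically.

Answer: x=-9 y=15

Derivation:
Step 1: thread A executes A1 (y = y + 5). Shared: x=5 y=5. PCs: A@1 B@0 C@0
Step 2: thread B executes B1 (y = y + 3). Shared: x=5 y=8. PCs: A@1 B@1 C@0
Step 3: thread B executes B2 (x = 6). Shared: x=6 y=8. PCs: A@1 B@2 C@0
Step 4: thread C executes C1 (x = x + 3). Shared: x=9 y=8. PCs: A@1 B@2 C@1
Step 5: thread C executes C2 (x = x * -1). Shared: x=-9 y=8. PCs: A@1 B@2 C@2
Step 6: thread A executes A2 (y = y - 3). Shared: x=-9 y=5. PCs: A@2 B@2 C@2
Step 7: thread A executes A3 (y = y * 3). Shared: x=-9 y=15. PCs: A@3 B@2 C@2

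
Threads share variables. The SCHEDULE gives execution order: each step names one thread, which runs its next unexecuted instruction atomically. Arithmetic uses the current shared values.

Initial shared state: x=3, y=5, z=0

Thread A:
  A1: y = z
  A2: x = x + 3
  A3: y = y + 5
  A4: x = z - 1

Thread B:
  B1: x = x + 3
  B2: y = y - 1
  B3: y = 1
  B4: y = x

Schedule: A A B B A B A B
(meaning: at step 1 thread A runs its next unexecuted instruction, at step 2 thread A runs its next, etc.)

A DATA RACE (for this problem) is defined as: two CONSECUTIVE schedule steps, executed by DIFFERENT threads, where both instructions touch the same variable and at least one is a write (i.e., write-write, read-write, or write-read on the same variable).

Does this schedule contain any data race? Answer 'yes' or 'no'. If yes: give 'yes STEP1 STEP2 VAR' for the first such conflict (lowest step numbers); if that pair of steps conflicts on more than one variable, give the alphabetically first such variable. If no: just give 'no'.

Answer: yes 2 3 x

Derivation:
Steps 1,2: same thread (A). No race.
Steps 2,3: A(x = x + 3) vs B(x = x + 3). RACE on x (W-W).
Steps 3,4: same thread (B). No race.
Steps 4,5: B(y = y - 1) vs A(y = y + 5). RACE on y (W-W).
Steps 5,6: A(y = y + 5) vs B(y = 1). RACE on y (W-W).
Steps 6,7: B(r=-,w=y) vs A(r=z,w=x). No conflict.
Steps 7,8: A(x = z - 1) vs B(y = x). RACE on x (W-R).
First conflict at steps 2,3.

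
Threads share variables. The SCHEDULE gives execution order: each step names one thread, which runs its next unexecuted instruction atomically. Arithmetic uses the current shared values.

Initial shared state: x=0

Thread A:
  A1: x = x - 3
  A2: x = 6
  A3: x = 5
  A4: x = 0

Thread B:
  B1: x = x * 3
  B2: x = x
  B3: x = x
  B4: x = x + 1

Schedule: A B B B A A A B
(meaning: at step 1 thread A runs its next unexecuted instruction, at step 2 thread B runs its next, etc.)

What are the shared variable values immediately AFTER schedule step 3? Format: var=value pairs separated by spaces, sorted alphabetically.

Step 1: thread A executes A1 (x = x - 3). Shared: x=-3. PCs: A@1 B@0
Step 2: thread B executes B1 (x = x * 3). Shared: x=-9. PCs: A@1 B@1
Step 3: thread B executes B2 (x = x). Shared: x=-9. PCs: A@1 B@2

Answer: x=-9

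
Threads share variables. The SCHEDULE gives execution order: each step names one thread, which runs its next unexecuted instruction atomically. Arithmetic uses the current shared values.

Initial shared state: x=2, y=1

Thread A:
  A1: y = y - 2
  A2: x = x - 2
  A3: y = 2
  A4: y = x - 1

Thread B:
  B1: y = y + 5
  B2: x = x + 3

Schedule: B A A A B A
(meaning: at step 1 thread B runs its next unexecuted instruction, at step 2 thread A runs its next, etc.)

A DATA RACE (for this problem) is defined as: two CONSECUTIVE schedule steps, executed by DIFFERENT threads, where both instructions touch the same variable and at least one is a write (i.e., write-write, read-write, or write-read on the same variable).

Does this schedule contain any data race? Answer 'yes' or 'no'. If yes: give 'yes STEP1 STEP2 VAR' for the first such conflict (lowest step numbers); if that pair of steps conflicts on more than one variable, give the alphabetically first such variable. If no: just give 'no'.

Steps 1,2: B(y = y + 5) vs A(y = y - 2). RACE on y (W-W).
Steps 2,3: same thread (A). No race.
Steps 3,4: same thread (A). No race.
Steps 4,5: A(r=-,w=y) vs B(r=x,w=x). No conflict.
Steps 5,6: B(x = x + 3) vs A(y = x - 1). RACE on x (W-R).
First conflict at steps 1,2.

Answer: yes 1 2 y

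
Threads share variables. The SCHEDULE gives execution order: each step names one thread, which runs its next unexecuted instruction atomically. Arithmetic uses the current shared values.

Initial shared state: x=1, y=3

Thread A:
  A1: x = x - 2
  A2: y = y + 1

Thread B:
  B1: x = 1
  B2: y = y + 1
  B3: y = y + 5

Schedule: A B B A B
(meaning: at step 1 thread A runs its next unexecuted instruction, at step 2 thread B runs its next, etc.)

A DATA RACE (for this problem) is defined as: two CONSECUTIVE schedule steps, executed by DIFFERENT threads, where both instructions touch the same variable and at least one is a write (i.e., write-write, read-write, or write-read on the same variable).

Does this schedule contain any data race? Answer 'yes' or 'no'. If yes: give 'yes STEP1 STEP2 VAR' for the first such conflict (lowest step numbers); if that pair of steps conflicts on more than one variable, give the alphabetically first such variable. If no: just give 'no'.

Steps 1,2: A(x = x - 2) vs B(x = 1). RACE on x (W-W).
Steps 2,3: same thread (B). No race.
Steps 3,4: B(y = y + 1) vs A(y = y + 1). RACE on y (W-W).
Steps 4,5: A(y = y + 1) vs B(y = y + 5). RACE on y (W-W).
First conflict at steps 1,2.

Answer: yes 1 2 x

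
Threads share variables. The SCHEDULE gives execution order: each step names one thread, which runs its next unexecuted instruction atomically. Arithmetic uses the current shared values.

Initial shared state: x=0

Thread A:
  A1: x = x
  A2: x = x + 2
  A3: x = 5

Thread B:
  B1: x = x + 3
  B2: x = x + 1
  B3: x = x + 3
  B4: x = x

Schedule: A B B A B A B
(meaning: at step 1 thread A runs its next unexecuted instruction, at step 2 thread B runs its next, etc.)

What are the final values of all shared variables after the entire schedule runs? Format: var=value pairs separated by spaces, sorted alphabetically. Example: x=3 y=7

Answer: x=5

Derivation:
Step 1: thread A executes A1 (x = x). Shared: x=0. PCs: A@1 B@0
Step 2: thread B executes B1 (x = x + 3). Shared: x=3. PCs: A@1 B@1
Step 3: thread B executes B2 (x = x + 1). Shared: x=4. PCs: A@1 B@2
Step 4: thread A executes A2 (x = x + 2). Shared: x=6. PCs: A@2 B@2
Step 5: thread B executes B3 (x = x + 3). Shared: x=9. PCs: A@2 B@3
Step 6: thread A executes A3 (x = 5). Shared: x=5. PCs: A@3 B@3
Step 7: thread B executes B4 (x = x). Shared: x=5. PCs: A@3 B@4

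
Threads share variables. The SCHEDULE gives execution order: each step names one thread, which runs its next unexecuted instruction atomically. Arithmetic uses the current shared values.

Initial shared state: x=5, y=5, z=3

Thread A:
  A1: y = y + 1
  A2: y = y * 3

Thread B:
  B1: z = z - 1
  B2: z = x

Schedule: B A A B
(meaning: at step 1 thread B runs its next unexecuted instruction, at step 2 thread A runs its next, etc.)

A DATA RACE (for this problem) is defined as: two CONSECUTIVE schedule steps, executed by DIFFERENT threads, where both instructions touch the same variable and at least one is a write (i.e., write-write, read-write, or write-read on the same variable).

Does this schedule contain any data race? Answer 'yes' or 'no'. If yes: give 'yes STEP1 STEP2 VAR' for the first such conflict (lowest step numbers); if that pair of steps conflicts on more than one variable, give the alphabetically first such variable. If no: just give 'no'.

Answer: no

Derivation:
Steps 1,2: B(r=z,w=z) vs A(r=y,w=y). No conflict.
Steps 2,3: same thread (A). No race.
Steps 3,4: A(r=y,w=y) vs B(r=x,w=z). No conflict.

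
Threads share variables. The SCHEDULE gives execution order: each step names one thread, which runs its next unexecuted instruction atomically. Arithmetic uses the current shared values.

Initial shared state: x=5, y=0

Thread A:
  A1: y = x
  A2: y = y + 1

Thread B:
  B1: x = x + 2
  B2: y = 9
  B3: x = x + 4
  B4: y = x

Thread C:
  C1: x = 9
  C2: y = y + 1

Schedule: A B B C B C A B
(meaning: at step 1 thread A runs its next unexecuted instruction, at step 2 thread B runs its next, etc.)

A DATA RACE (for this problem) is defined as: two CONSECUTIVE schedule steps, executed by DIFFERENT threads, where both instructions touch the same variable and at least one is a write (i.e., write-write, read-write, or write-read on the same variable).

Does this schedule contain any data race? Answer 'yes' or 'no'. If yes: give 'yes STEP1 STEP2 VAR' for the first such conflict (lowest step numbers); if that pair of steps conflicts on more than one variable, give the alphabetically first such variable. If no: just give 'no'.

Answer: yes 1 2 x

Derivation:
Steps 1,2: A(y = x) vs B(x = x + 2). RACE on x (R-W).
Steps 2,3: same thread (B). No race.
Steps 3,4: B(r=-,w=y) vs C(r=-,w=x). No conflict.
Steps 4,5: C(x = 9) vs B(x = x + 4). RACE on x (W-W).
Steps 5,6: B(r=x,w=x) vs C(r=y,w=y). No conflict.
Steps 6,7: C(y = y + 1) vs A(y = y + 1). RACE on y (W-W).
Steps 7,8: A(y = y + 1) vs B(y = x). RACE on y (W-W).
First conflict at steps 1,2.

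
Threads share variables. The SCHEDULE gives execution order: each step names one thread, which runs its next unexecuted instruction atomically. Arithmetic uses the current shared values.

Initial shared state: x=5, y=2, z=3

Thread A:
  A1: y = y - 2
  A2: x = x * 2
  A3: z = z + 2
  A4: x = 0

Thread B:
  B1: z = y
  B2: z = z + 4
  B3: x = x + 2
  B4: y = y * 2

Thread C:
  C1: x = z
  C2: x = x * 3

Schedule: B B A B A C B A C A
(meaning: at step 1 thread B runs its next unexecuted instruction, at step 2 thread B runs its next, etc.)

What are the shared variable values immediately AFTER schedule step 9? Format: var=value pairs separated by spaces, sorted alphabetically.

Step 1: thread B executes B1 (z = y). Shared: x=5 y=2 z=2. PCs: A@0 B@1 C@0
Step 2: thread B executes B2 (z = z + 4). Shared: x=5 y=2 z=6. PCs: A@0 B@2 C@0
Step 3: thread A executes A1 (y = y - 2). Shared: x=5 y=0 z=6. PCs: A@1 B@2 C@0
Step 4: thread B executes B3 (x = x + 2). Shared: x=7 y=0 z=6. PCs: A@1 B@3 C@0
Step 5: thread A executes A2 (x = x * 2). Shared: x=14 y=0 z=6. PCs: A@2 B@3 C@0
Step 6: thread C executes C1 (x = z). Shared: x=6 y=0 z=6. PCs: A@2 B@3 C@1
Step 7: thread B executes B4 (y = y * 2). Shared: x=6 y=0 z=6. PCs: A@2 B@4 C@1
Step 8: thread A executes A3 (z = z + 2). Shared: x=6 y=0 z=8. PCs: A@3 B@4 C@1
Step 9: thread C executes C2 (x = x * 3). Shared: x=18 y=0 z=8. PCs: A@3 B@4 C@2

Answer: x=18 y=0 z=8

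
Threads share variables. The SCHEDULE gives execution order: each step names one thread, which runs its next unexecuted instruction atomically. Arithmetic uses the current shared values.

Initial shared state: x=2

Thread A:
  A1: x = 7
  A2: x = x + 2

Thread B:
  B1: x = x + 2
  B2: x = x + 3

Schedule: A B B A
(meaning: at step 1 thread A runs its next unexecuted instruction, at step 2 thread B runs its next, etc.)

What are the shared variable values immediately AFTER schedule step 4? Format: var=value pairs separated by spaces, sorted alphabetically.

Step 1: thread A executes A1 (x = 7). Shared: x=7. PCs: A@1 B@0
Step 2: thread B executes B1 (x = x + 2). Shared: x=9. PCs: A@1 B@1
Step 3: thread B executes B2 (x = x + 3). Shared: x=12. PCs: A@1 B@2
Step 4: thread A executes A2 (x = x + 2). Shared: x=14. PCs: A@2 B@2

Answer: x=14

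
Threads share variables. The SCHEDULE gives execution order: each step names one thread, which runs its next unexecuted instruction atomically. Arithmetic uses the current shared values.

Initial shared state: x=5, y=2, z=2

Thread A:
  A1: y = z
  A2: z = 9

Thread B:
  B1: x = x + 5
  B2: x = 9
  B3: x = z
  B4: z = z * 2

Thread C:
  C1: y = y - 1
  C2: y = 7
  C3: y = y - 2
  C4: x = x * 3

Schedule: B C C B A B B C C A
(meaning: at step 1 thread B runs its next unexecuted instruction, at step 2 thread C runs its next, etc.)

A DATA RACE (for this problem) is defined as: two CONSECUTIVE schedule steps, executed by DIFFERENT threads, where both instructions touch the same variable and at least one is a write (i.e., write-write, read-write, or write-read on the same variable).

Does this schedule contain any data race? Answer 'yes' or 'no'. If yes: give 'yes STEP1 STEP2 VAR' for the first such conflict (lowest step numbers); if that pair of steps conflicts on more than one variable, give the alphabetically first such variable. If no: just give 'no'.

Answer: no

Derivation:
Steps 1,2: B(r=x,w=x) vs C(r=y,w=y). No conflict.
Steps 2,3: same thread (C). No race.
Steps 3,4: C(r=-,w=y) vs B(r=-,w=x). No conflict.
Steps 4,5: B(r=-,w=x) vs A(r=z,w=y). No conflict.
Steps 5,6: A(r=z,w=y) vs B(r=z,w=x). No conflict.
Steps 6,7: same thread (B). No race.
Steps 7,8: B(r=z,w=z) vs C(r=y,w=y). No conflict.
Steps 8,9: same thread (C). No race.
Steps 9,10: C(r=x,w=x) vs A(r=-,w=z). No conflict.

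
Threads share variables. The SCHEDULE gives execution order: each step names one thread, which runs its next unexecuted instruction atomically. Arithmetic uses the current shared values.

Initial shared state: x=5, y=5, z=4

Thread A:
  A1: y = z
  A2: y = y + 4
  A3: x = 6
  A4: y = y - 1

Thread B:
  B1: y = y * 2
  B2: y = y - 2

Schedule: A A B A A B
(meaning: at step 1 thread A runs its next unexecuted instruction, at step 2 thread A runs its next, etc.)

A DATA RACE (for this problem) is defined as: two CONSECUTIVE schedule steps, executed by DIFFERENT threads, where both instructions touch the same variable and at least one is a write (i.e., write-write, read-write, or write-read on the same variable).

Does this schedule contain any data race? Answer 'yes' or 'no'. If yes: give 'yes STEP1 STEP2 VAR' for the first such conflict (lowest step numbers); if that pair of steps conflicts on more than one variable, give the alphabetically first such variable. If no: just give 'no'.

Steps 1,2: same thread (A). No race.
Steps 2,3: A(y = y + 4) vs B(y = y * 2). RACE on y (W-W).
Steps 3,4: B(r=y,w=y) vs A(r=-,w=x). No conflict.
Steps 4,5: same thread (A). No race.
Steps 5,6: A(y = y - 1) vs B(y = y - 2). RACE on y (W-W).
First conflict at steps 2,3.

Answer: yes 2 3 y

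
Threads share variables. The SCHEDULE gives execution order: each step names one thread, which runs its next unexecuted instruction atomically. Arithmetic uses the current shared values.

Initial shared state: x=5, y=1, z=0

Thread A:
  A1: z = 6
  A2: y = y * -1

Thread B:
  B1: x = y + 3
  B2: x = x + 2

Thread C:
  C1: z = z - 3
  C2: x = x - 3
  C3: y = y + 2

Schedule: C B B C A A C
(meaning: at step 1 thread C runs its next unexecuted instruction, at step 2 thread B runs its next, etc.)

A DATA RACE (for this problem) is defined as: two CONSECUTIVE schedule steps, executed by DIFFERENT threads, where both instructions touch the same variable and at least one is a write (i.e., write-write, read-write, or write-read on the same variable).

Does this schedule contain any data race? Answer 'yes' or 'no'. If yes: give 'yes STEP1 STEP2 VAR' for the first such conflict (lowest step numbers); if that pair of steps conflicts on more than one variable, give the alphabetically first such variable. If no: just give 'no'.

Steps 1,2: C(r=z,w=z) vs B(r=y,w=x). No conflict.
Steps 2,3: same thread (B). No race.
Steps 3,4: B(x = x + 2) vs C(x = x - 3). RACE on x (W-W).
Steps 4,5: C(r=x,w=x) vs A(r=-,w=z). No conflict.
Steps 5,6: same thread (A). No race.
Steps 6,7: A(y = y * -1) vs C(y = y + 2). RACE on y (W-W).
First conflict at steps 3,4.

Answer: yes 3 4 x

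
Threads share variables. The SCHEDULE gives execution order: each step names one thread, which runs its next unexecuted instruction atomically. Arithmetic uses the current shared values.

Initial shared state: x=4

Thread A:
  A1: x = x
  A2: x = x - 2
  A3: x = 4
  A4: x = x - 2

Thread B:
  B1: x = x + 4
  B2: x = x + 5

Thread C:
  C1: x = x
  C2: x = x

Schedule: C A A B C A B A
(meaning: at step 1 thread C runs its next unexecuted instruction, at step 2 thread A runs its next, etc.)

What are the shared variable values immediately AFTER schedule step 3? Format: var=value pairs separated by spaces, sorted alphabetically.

Step 1: thread C executes C1 (x = x). Shared: x=4. PCs: A@0 B@0 C@1
Step 2: thread A executes A1 (x = x). Shared: x=4. PCs: A@1 B@0 C@1
Step 3: thread A executes A2 (x = x - 2). Shared: x=2. PCs: A@2 B@0 C@1

Answer: x=2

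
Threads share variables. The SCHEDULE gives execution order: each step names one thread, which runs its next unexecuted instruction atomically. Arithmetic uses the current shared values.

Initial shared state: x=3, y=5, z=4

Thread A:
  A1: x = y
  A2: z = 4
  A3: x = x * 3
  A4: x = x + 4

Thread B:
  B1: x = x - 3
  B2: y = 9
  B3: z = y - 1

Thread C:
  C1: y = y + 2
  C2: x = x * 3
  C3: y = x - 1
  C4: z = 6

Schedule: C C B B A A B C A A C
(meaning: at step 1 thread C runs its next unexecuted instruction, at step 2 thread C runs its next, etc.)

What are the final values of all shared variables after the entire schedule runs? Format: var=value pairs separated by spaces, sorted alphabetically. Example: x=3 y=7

Answer: x=31 y=8 z=6

Derivation:
Step 1: thread C executes C1 (y = y + 2). Shared: x=3 y=7 z=4. PCs: A@0 B@0 C@1
Step 2: thread C executes C2 (x = x * 3). Shared: x=9 y=7 z=4. PCs: A@0 B@0 C@2
Step 3: thread B executes B1 (x = x - 3). Shared: x=6 y=7 z=4. PCs: A@0 B@1 C@2
Step 4: thread B executes B2 (y = 9). Shared: x=6 y=9 z=4. PCs: A@0 B@2 C@2
Step 5: thread A executes A1 (x = y). Shared: x=9 y=9 z=4. PCs: A@1 B@2 C@2
Step 6: thread A executes A2 (z = 4). Shared: x=9 y=9 z=4. PCs: A@2 B@2 C@2
Step 7: thread B executes B3 (z = y - 1). Shared: x=9 y=9 z=8. PCs: A@2 B@3 C@2
Step 8: thread C executes C3 (y = x - 1). Shared: x=9 y=8 z=8. PCs: A@2 B@3 C@3
Step 9: thread A executes A3 (x = x * 3). Shared: x=27 y=8 z=8. PCs: A@3 B@3 C@3
Step 10: thread A executes A4 (x = x + 4). Shared: x=31 y=8 z=8. PCs: A@4 B@3 C@3
Step 11: thread C executes C4 (z = 6). Shared: x=31 y=8 z=6. PCs: A@4 B@3 C@4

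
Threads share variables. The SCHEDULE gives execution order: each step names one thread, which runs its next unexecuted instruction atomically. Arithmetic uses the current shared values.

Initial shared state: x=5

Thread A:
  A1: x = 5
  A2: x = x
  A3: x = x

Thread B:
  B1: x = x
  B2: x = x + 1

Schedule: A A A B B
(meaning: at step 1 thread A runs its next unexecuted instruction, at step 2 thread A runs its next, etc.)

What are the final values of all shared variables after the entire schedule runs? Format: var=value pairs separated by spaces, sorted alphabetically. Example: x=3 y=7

Step 1: thread A executes A1 (x = 5). Shared: x=5. PCs: A@1 B@0
Step 2: thread A executes A2 (x = x). Shared: x=5. PCs: A@2 B@0
Step 3: thread A executes A3 (x = x). Shared: x=5. PCs: A@3 B@0
Step 4: thread B executes B1 (x = x). Shared: x=5. PCs: A@3 B@1
Step 5: thread B executes B2 (x = x + 1). Shared: x=6. PCs: A@3 B@2

Answer: x=6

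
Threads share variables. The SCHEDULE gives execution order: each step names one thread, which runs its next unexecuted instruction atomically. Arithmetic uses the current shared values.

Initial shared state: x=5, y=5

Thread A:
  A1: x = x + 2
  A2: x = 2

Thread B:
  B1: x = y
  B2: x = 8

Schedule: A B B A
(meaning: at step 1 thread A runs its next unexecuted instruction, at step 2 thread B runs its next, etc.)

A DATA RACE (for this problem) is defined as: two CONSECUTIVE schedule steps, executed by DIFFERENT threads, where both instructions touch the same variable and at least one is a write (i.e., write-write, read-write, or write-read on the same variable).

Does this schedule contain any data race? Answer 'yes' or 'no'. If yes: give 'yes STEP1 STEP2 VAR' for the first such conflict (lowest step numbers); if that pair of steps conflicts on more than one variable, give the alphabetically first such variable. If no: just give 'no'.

Answer: yes 1 2 x

Derivation:
Steps 1,2: A(x = x + 2) vs B(x = y). RACE on x (W-W).
Steps 2,3: same thread (B). No race.
Steps 3,4: B(x = 8) vs A(x = 2). RACE on x (W-W).
First conflict at steps 1,2.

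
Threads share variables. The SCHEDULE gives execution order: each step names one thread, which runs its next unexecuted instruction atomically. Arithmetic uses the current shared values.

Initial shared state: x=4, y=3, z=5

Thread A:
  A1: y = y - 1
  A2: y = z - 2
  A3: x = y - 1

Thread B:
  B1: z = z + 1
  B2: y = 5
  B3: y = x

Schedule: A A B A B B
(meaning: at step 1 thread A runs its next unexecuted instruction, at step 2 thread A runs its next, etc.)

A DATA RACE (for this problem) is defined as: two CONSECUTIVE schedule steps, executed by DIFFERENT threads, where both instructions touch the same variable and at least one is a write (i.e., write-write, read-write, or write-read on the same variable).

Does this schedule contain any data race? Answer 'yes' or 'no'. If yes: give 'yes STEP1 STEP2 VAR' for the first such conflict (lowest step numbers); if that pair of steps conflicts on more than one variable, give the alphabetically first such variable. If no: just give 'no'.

Steps 1,2: same thread (A). No race.
Steps 2,3: A(y = z - 2) vs B(z = z + 1). RACE on z (R-W).
Steps 3,4: B(r=z,w=z) vs A(r=y,w=x). No conflict.
Steps 4,5: A(x = y - 1) vs B(y = 5). RACE on y (R-W).
Steps 5,6: same thread (B). No race.
First conflict at steps 2,3.

Answer: yes 2 3 z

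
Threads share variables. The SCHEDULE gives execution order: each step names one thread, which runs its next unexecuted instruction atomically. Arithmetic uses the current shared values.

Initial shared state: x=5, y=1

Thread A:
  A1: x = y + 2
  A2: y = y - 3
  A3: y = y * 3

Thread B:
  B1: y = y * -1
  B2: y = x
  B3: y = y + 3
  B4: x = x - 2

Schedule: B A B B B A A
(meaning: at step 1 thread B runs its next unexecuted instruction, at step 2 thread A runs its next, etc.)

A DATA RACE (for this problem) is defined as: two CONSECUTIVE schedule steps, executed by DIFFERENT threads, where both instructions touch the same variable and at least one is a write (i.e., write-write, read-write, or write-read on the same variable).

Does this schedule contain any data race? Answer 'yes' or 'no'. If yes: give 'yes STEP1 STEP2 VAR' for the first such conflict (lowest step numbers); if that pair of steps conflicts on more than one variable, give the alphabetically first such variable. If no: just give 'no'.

Answer: yes 1 2 y

Derivation:
Steps 1,2: B(y = y * -1) vs A(x = y + 2). RACE on y (W-R).
Steps 2,3: A(x = y + 2) vs B(y = x). RACE on x (W-R), y (R-W). Multiple vars; alphabetically first is x.
Steps 3,4: same thread (B). No race.
Steps 4,5: same thread (B). No race.
Steps 5,6: B(r=x,w=x) vs A(r=y,w=y). No conflict.
Steps 6,7: same thread (A). No race.
First conflict at steps 1,2.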